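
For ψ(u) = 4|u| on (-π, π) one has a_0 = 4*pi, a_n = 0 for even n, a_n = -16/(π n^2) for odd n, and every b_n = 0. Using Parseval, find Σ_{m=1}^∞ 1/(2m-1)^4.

pi**4/96

Parseval: a_0^2/2 + Σ a_n^2 = (1/π) ∫_{-π}^{π} ψ(u)^2 du = 32*pi**2/3.
Subtract a_0^2/2 = 8*pi**2: Σ a_n^2 = 8*pi**2/3.
Only odd n contribute, with a_n^2 = 256/(π^2 n^4), so Σ_{m≥1} 1/(2m-1)^4 = π^2·(8*pi**2/3)/256 = pi**4/96.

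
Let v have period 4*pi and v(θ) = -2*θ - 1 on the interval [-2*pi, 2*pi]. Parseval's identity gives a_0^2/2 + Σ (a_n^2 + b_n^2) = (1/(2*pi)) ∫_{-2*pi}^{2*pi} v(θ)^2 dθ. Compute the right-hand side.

(1/(2*pi)) ∫_{-2*pi}^{2*pi} v(θ)^2 dθ = (1/(2*pi)) · (4*pi + 64*pi**3/3) = 2 + 32*pi**2/3.

2 + 32*pi**2/3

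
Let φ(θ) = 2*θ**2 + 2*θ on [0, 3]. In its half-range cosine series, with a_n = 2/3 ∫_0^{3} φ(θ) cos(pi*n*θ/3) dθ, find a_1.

-96/pi**2

a_1 = 2/3 ∫_0^{3} (2*θ**2 + 2*θ) cos(pi*θ/3) dθ.
Integrating by parts twice (tabular method), an antiderivative of (2*θ**2 + 2*θ) cos(pi*θ/3) is 6*θ**2*sin(pi*θ/3)/pi + 6*θ*sin(pi*θ/3)/pi + 36*θ*cos(pi*θ/3)/pi**2 - 108*sin(pi*θ/3)/pi**3 + 18*cos(pi*θ/3)/pi**2; evaluating from 0 to 3: ∫_{0}^{3} (2*θ**2 + 2*θ) cos(pi*θ/3) dθ = (-126/pi**2) - (18/pi**2) = -144/pi**2.
Hence a_1 = (2/3)·(-144/pi**2) = -96/pi**2.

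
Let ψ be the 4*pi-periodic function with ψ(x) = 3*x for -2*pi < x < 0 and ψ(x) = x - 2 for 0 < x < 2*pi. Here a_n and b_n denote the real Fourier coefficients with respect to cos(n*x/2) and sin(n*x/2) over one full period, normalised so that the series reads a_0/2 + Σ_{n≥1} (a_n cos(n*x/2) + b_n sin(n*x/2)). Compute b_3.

4*(-1 + 2*pi)/(3*pi)

b_3 = (1/(2*pi)) ∫_{-2*pi}^{2*pi} ψ(x) sin(3*x/2) dx.
Split the integral at the breakpoints.
Integrating by parts (boundary term plus one more integral), an antiderivative of (3*x) sin(3*x/2) is -2*x*cos(3*x/2) + 4*sin(3*x/2)/3; evaluating from -2*pi to 0: ∫_{-2*pi}^{0} (3*x) sin(3*x/2) dx = (0) - (-4*pi) = 4*pi.
Integrating by parts (boundary term plus one more integral), an antiderivative of (x - 2) sin(3*x/2) is -2*x*cos(3*x/2)/3 + 4*sin(3*x/2)/9 + 4*cos(3*x/2)/3; evaluating from 0 to 2*pi: ∫_{0}^{2*pi} (x - 2) sin(3*x/2) dx = (-4/3 + 4*pi/3) - (4/3) = -8/3 + 4*pi/3.
Summing the pieces and multiplying by (1/(2*pi)) gives b_3 = 4*(-1 + 2*pi)/(3*pi).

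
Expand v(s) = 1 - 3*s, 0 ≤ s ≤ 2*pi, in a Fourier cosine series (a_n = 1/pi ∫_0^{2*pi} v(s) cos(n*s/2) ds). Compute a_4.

a_4 = 1/pi ∫_0^{2*pi} (1 - 3*s) cos(2*s) ds.
Integrating by parts (boundary term plus one more integral), an antiderivative of (1 - 3*s) cos(2*s) is -3*s*sin(2*s)/2 + sin(2*s)/2 - 3*cos(2*s)/4; evaluating from 0 to 2*pi: ∫_{0}^{2*pi} (1 - 3*s) cos(2*s) ds = (-3/4) - (-3/4) = 0.
Hence a_4 = (1/pi)·(0) = 0.

0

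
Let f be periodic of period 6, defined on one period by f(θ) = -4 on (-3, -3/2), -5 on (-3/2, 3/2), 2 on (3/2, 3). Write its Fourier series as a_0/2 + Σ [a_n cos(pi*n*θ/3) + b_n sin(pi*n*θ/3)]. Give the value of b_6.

b_6 = 1/3 ∫_{-3}^{3} f(θ) sin(2*pi*θ) dθ.
Split the integral at the breakpoints.
Directly, an antiderivative of (-4) sin(2*pi*θ) is 2*cos(2*pi*θ)/pi; evaluating from -3 to -3/2: ∫_{-3}^{-3/2} (-4) sin(2*pi*θ) dθ = (-2/pi) - (2/pi) = -4/pi.
Directly, an antiderivative of (-5) sin(2*pi*θ) is 5*cos(2*pi*θ)/(2*pi); evaluating from -3/2 to 3/2: ∫_{-3/2}^{3/2} (-5) sin(2*pi*θ) dθ = (-5/(2*pi)) - (-5/(2*pi)) = 0.
Directly, an antiderivative of (2) sin(2*pi*θ) is -cos(2*pi*θ)/pi; evaluating from 3/2 to 3: ∫_{3/2}^{3} (2) sin(2*pi*θ) dθ = (-1/pi) - (1/pi) = -2/pi.
Summing the pieces and multiplying by (1/3) gives b_6 = -2/pi.

-2/pi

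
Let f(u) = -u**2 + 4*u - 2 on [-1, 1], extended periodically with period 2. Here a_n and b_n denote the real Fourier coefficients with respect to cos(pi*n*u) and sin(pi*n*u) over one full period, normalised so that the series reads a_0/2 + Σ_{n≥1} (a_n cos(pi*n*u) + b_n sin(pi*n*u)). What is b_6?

b_6 = ∫_{-1}^{1} f(u) sin(6*pi*u) du.
Integrating by parts twice (tabular method), an antiderivative of (-u**2 + 4*u - 2) sin(6*pi*u) is u**2*cos(6*pi*u)/(6*pi) - u*sin(6*pi*u)/(18*pi**2) - 2*u*cos(6*pi*u)/(3*pi) + sin(6*pi*u)/(9*pi**2) - cos(6*pi*u)/(108*pi**3) + cos(6*pi*u)/(3*pi); evaluating from -1 to 1: ∫_{-1}^{1} (-u**2 + 4*u - 2) sin(6*pi*u) du = ((-18*pi**2 - 1)/(108*pi**3)) - ((-1 + 126*pi**2)/(108*pi**3)) = -4/(3*pi).
Hence b_6 = -4/(3*pi).

-4/(3*pi)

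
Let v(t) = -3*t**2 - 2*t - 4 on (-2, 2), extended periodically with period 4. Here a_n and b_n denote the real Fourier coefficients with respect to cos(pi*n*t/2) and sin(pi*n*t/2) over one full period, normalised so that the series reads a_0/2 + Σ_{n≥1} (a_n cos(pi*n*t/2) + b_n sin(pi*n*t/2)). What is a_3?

16/(3*pi**2)

a_3 = 1/2 ∫_{-2}^{2} v(t) cos(3*pi*t/2) dt.
Integrating by parts twice (tabular method), an antiderivative of (-3*t**2 - 2*t - 4) cos(3*pi*t/2) is -2*t**2*sin(3*pi*t/2)/pi - 4*t*sin(3*pi*t/2)/(3*pi) - 8*t*cos(3*pi*t/2)/(3*pi**2) - 8*sin(3*pi*t/2)/(3*pi) + 16*sin(3*pi*t/2)/(9*pi**3) - 8*cos(3*pi*t/2)/(9*pi**2); evaluating from -2 to 2: ∫_{-2}^{2} (-3*t**2 - 2*t - 4) cos(3*pi*t/2) dt = (56/(9*pi**2)) - (-40/(9*pi**2)) = 32/(3*pi**2).
Hence a_3 = (1/2)·(32/(3*pi**2)) = 16/(3*pi**2).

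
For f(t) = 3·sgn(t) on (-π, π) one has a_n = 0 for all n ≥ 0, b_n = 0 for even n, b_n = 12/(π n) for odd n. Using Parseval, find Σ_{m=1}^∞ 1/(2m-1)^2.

Parseval: Σ b_n^2 = (1/π) ∫_{-π}^{π} f(t)^2 dt = 18.
Only odd n contribute, with b_n^2 = 144/(π^2 n^2), so Σ_{m≥1} 1/(2m-1)^2 = π^2·(18)/144 = pi**2/8.

pi**2/8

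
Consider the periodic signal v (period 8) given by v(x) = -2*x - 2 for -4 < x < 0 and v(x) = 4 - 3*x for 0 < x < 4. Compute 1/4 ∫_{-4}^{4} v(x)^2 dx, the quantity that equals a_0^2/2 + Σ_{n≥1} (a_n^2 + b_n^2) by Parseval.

76/3

1/4 ∫_{-4}^{4} v(x)^2 dx = 1/4 · (304/3) = 76/3.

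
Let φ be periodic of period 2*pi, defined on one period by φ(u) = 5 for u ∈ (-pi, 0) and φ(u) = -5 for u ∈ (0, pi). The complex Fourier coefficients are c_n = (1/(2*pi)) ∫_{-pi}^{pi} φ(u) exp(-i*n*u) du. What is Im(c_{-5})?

-2/pi

Since φ is real-valued, Im(c_{-5}) = -(1/(2*pi)) ∫_{-pi}^{pi} φ(u) sin(-5*u) du = b_{5}/2.
φ is odd and sin(-5*u) is odd, so the integrand is even: ∫_{-pi}^{pi} φ(u) sin(-5*u) du = 2∫_0^{pi} φ(u) sin(-5*u) du.
Directly, an antiderivative of (-5) sin(-5*u) is -cos(5*u); evaluating from 0 to pi: ∫_{0}^{pi} (-5) sin(-5*u) du = (1) - (-1) = 2.
So ∫_{-pi}^{pi} φ(u) sin(-5*u) du = 4.
Hence Im(c_{-5}) = (-1/(2*pi))·(4) = -2/pi.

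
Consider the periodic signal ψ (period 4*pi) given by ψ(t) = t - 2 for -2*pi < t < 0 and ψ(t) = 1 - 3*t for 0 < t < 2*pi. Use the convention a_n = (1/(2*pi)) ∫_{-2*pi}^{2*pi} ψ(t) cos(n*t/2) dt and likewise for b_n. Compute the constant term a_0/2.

a_0 = (1/(2*pi)) ∫_{-2*pi}^{2*pi} ψ(t) dt = (1/(2*pi)) · (-2*pi*(1 + 4*pi)) = -4*pi - 1.
So the constant term a_0/2 = -2*pi - 1/2.

-2*pi - 1/2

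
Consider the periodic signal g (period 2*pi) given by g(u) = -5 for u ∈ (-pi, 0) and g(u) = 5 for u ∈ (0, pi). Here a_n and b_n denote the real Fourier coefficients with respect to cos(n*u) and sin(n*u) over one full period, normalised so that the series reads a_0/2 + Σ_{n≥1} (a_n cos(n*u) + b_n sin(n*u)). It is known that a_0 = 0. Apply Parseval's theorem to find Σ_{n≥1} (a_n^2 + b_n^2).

Parseval: a_0^2/2 + Σ_{n≥1} (a_n^2+b_n^2) = 1/pi ∫_{-pi}^{pi} g(u)^2 du = 50.
Subtract a_0^2/2 = 0: Σ (a_n^2+b_n^2) = 50.

50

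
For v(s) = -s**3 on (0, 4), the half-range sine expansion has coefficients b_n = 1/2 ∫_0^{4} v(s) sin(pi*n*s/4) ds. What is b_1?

-128/pi + 768/pi**3

b_1 = 1/2 ∫_0^{4} (-s**3) sin(pi*s/4) ds.
Integrating by parts three times (tabular method), an antiderivative of (-s**3) sin(pi*s/4) is 4*s**3*cos(pi*s/4)/pi - 48*s**2*sin(pi*s/4)/pi**2 - 384*s*cos(pi*s/4)/pi**3 + 1536*sin(pi*s/4)/pi**4; evaluating from 0 to 4: ∫_{0}^{4} (-s**3) sin(pi*s/4) ds = (-256/pi + 1536/pi**3) - (0) = -256/pi + 1536/pi**3.
Hence b_1 = (1/2)·(-256/pi + 1536/pi**3) = -128/pi + 768/pi**3.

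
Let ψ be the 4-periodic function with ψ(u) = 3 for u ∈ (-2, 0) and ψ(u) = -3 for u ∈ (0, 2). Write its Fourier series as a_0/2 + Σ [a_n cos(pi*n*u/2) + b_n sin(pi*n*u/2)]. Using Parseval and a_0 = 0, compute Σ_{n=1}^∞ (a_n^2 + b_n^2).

Parseval: a_0^2/2 + Σ_{n≥1} (a_n^2+b_n^2) = 1/2 ∫_{-2}^{2} ψ(u)^2 du = 18.
Subtract a_0^2/2 = 0: Σ (a_n^2+b_n^2) = 18.

18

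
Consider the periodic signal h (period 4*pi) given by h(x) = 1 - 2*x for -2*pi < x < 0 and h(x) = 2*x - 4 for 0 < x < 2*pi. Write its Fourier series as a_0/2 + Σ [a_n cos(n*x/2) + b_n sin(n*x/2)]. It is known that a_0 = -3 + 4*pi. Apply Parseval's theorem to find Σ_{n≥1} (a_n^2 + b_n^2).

25/2 + 8*pi**2/3

Parseval: a_0^2/2 + Σ_{n≥1} (a_n^2+b_n^2) = (1/(2*pi)) ∫_{-2*pi}^{2*pi} h(x)^2 dx = -12*pi + 17 + 32*pi**2/3.
Subtract a_0^2/2 = (3 - 4*pi)**2/2: Σ (a_n^2+b_n^2) = 25/2 + 8*pi**2/3.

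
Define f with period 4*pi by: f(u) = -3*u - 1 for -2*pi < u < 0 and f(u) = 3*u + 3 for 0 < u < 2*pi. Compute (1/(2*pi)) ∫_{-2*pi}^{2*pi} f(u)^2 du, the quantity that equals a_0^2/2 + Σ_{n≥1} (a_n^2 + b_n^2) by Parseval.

10 + 12*pi + 24*pi**2

(1/(2*pi)) ∫_{-2*pi}^{2*pi} f(u)^2 du = (1/(2*pi)) · (4*pi*(5 + 6*pi + 12*pi**2)) = 10 + 12*pi + 24*pi**2.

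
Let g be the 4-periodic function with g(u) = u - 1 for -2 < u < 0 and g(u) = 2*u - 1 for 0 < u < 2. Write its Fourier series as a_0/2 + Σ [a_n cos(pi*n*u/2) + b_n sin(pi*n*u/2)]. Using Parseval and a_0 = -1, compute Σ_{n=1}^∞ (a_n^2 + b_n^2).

Parseval: a_0^2/2 + Σ_{n≥1} (a_n^2+b_n^2) = 1/2 ∫_{-2}^{2} g(u)^2 du = 20/3.
Subtract a_0^2/2 = 1/2: Σ (a_n^2+b_n^2) = 37/6.

37/6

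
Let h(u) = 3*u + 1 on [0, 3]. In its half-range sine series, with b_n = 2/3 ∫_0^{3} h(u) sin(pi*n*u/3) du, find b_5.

b_5 = 2/3 ∫_0^{3} (3*u + 1) sin(5*pi*u/3) du.
Integrating by parts (boundary term plus one more integral), an antiderivative of (3*u + 1) sin(5*pi*u/3) is -9*u*cos(5*pi*u/3)/(5*pi) + 27*sin(5*pi*u/3)/(25*pi**2) - 3*cos(5*pi*u/3)/(5*pi); evaluating from 0 to 3: ∫_{0}^{3} (3*u + 1) sin(5*pi*u/3) du = (6/pi) - (-3/(5*pi)) = 33/(5*pi).
Hence b_5 = (2/3)·(33/(5*pi)) = 22/(5*pi).

22/(5*pi)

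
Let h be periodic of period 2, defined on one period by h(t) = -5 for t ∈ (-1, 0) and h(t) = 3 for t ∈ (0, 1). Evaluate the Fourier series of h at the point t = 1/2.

3

h is continuous at t = 1/2 with value 3, so the series converges to 3 there.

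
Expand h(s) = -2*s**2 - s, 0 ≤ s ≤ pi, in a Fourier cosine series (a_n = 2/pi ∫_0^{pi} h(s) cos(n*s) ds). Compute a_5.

4*(1 + 2*pi)/(25*pi)

a_5 = 2/pi ∫_0^{pi} (-2*s**2 - s) cos(5*s) ds.
Integrating by parts twice (tabular method), an antiderivative of (-2*s**2 - s) cos(5*s) is -2*s**2*sin(5*s)/5 - s*sin(5*s)/5 - 4*s*cos(5*s)/25 + 4*sin(5*s)/125 - cos(5*s)/25; evaluating from 0 to pi: ∫_{0}^{pi} (-2*s**2 - s) cos(5*s) ds = (1/25 + 4*pi/25) - (-1/25) = 2/25 + 4*pi/25.
Hence a_5 = (2/pi)·(2/25 + 4*pi/25) = 4*(1 + 2*pi)/(25*pi).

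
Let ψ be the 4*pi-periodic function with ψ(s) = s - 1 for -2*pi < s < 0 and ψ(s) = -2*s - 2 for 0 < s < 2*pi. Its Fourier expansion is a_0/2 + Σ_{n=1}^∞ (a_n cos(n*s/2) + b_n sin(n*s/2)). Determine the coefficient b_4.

b_4 = (1/(2*pi)) ∫_{-2*pi}^{2*pi} ψ(s) sin(2*s) ds.
Split the integral at the breakpoints.
Integrating by parts (boundary term plus one more integral), an antiderivative of (s - 1) sin(2*s) is -s*cos(2*s)/2 + sin(2*s)/4 + cos(2*s)/2; evaluating from -2*pi to 0: ∫_{-2*pi}^{0} (s - 1) sin(2*s) ds = (1/2) - (1/2 + pi) = -pi.
Integrating by parts (boundary term plus one more integral), an antiderivative of (-2*s - 2) sin(2*s) is s*cos(2*s) - sin(2*s)/2 + cos(2*s); evaluating from 0 to 2*pi: ∫_{0}^{2*pi} (-2*s - 2) sin(2*s) ds = (1 + 2*pi) - (1) = 2*pi.
Summing the pieces and multiplying by (1/(2*pi)) gives b_4 = 1/2.

1/2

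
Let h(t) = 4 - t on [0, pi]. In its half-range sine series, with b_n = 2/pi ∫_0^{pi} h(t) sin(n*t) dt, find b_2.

1

b_2 = 2/pi ∫_0^{pi} (4 - t) sin(2*t) dt.
Integrating by parts (boundary term plus one more integral), an antiderivative of (4 - t) sin(2*t) is t*cos(2*t)/2 - sin(2*t)/4 - 2*cos(2*t); evaluating from 0 to pi: ∫_{0}^{pi} (4 - t) sin(2*t) dt = (-2 + pi/2) - (-2) = pi/2.
Hence b_2 = (2/pi)·(pi/2) = 1.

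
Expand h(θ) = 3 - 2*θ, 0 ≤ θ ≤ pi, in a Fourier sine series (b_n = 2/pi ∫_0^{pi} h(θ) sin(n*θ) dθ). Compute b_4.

b_4 = 2/pi ∫_0^{pi} (3 - 2*θ) sin(4*θ) dθ.
Integrating by parts (boundary term plus one more integral), an antiderivative of (3 - 2*θ) sin(4*θ) is θ*cos(4*θ)/2 - sin(4*θ)/8 - 3*cos(4*θ)/4; evaluating from 0 to pi: ∫_{0}^{pi} (3 - 2*θ) sin(4*θ) dθ = (-3/4 + pi/2) - (-3/4) = pi/2.
Hence b_4 = (2/pi)·(pi/2) = 1.

1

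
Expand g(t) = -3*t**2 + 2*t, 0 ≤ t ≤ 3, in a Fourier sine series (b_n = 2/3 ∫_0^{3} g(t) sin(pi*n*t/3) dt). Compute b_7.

b_7 = 2/3 ∫_0^{3} (-3*t**2 + 2*t) sin(7*pi*t/3) dt.
Integrating by parts twice (tabular method), an antiderivative of (-3*t**2 + 2*t) sin(7*pi*t/3) is 9*t**2*cos(7*pi*t/3)/(7*pi) - 54*t*sin(7*pi*t/3)/(49*pi**2) - 6*t*cos(7*pi*t/3)/(7*pi) + 18*sin(7*pi*t/3)/(49*pi**2) - 162*cos(7*pi*t/3)/(343*pi**3); evaluating from 0 to 3: ∫_{0}^{3} (-3*t**2 + 2*t) sin(7*pi*t/3) dt = (-9/pi + 162/(343*pi**3)) - (-162/(343*pi**3)) = -9/pi + 324/(343*pi**3).
Hence b_7 = (2/3)·(-9/pi + 324/(343*pi**3)) = -6/pi + 216/(343*pi**3).

-6/pi + 216/(343*pi**3)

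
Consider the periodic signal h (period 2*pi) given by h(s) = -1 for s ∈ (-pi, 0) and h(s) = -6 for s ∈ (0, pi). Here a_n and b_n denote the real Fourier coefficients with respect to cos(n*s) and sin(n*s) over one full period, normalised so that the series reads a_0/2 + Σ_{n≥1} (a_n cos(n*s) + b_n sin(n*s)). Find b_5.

-2/pi

b_5 = 1/pi ∫_{-pi}^{pi} h(s) sin(5*s) ds.
Split the integral at the breakpoints.
Directly, an antiderivative of (-1) sin(5*s) is cos(5*s)/5; evaluating from -pi to 0: ∫_{-pi}^{0} (-1) sin(5*s) ds = (1/5) - (-1/5) = 2/5.
Directly, an antiderivative of (-6) sin(5*s) is 6*cos(5*s)/5; evaluating from 0 to pi: ∫_{0}^{pi} (-6) sin(5*s) ds = (-6/5) - (6/5) = -12/5.
Summing the pieces and multiplying by (1/pi) gives b_5 = -2/pi.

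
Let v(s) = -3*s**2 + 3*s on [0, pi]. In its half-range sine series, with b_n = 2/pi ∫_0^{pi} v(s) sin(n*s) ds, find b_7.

b_7 = 2/pi ∫_0^{pi} (-3*s**2 + 3*s) sin(7*s) ds.
Integrating by parts twice (tabular method), an antiderivative of (-3*s**2 + 3*s) sin(7*s) is 3*s**2*cos(7*s)/7 - 6*s*sin(7*s)/49 - 3*s*cos(7*s)/7 + 3*sin(7*s)/49 - 6*cos(7*s)/343; evaluating from 0 to pi: ∫_{0}^{pi} (-3*s**2 + 3*s) sin(7*s) ds = (-3*pi**2/7 + 6/343 + 3*pi/7) - (-6/343) = -3*pi**2/7 + 12/343 + 3*pi/7.
Hence b_7 = (2/pi)·(-3*pi**2/7 + 12/343 + 3*pi/7) = 6*(-49*pi**2 + 4 + 49*pi)/(343*pi).

6*(-49*pi**2 + 4 + 49*pi)/(343*pi)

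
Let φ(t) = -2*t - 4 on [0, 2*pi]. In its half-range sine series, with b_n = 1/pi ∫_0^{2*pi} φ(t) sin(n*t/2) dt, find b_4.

b_4 = 1/pi ∫_0^{2*pi} (-2*t - 4) sin(2*t) dt.
Integrating by parts (boundary term plus one more integral), an antiderivative of (-2*t - 4) sin(2*t) is t*cos(2*t) - sin(2*t)/2 + 2*cos(2*t); evaluating from 0 to 2*pi: ∫_{0}^{2*pi} (-2*t - 4) sin(2*t) dt = (2 + 2*pi) - (2) = 2*pi.
Hence b_4 = (1/pi)·(2*pi) = 2.

2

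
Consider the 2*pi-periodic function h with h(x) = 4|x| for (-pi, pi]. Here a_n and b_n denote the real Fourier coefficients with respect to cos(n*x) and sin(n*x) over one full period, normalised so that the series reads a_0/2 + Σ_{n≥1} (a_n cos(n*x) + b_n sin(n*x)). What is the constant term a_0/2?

a_0 = 1/pi ∫_{-pi}^{pi} h(x) dx = 1/pi · (4*pi**2) = 4*pi.
So the constant term a_0/2 = 2*pi.

2*pi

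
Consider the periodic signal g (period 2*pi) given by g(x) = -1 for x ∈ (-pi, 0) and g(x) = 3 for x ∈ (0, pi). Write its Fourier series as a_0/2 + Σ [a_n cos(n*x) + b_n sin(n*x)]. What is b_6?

0

b_6 = 1/pi ∫_{-pi}^{pi} g(x) sin(6*x) dx.
Split the integral at the breakpoints.
Directly, an antiderivative of (-1) sin(6*x) is cos(6*x)/6; evaluating from -pi to 0: ∫_{-pi}^{0} (-1) sin(6*x) dx = (1/6) - (1/6) = 0.
Directly, an antiderivative of (3) sin(6*x) is -cos(6*x)/2; evaluating from 0 to pi: ∫_{0}^{pi} (3) sin(6*x) dx = (-1/2) - (-1/2) = 0.
Summing the pieces and multiplying by (1/pi) gives b_6 = 0.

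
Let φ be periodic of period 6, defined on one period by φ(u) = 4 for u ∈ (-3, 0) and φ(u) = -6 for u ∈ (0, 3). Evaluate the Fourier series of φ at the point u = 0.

At u = 0 the one-sided limits are φ(0^-) = 4 and φ(0^+) = -6.
By Dirichlet's theorem the series converges to their average, [(4) + (-6)]/2 = -1.

-1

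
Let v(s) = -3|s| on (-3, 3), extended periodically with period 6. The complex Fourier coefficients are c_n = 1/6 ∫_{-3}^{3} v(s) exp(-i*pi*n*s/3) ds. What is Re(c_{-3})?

Since v is real-valued, Re(c_{-3}) = 1/6 ∫_{-3}^{3} v(s) cos(-pi*s) ds = a_{3}/2.
v is even and cos(-pi*s) is even, so the integrand is even: ∫_{-3}^{3} v(s) cos(-pi*s) ds = 2∫_0^{3} v(s) cos(-pi*s) ds.
Integrating by parts (boundary term plus one more integral), an antiderivative of (-3*s) cos(-pi*s) is -3*s*sin(pi*s)/pi - 3*cos(pi*s)/pi**2; evaluating from 0 to 3: ∫_{0}^{3} (-3*s) cos(-pi*s) ds = (3/pi**2) - (-3/pi**2) = 6/pi**2.
So ∫_{-3}^{3} v(s) cos(-pi*s) ds = 12/pi**2.
Hence Re(c_{-3}) = (1/6)·(12/pi**2) = 2/pi**2.

2/pi**2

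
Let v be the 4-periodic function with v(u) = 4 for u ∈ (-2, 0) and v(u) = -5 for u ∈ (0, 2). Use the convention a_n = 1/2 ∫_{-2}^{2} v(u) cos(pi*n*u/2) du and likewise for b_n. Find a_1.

0

a_1 = 1/2 ∫_{-2}^{2} v(u) cos(pi*u/2) du.
Split the integral at the breakpoints.
Directly, an antiderivative of (4) cos(pi*u/2) is 8*sin(pi*u/2)/pi; evaluating from -2 to 0: ∫_{-2}^{0} (4) cos(pi*u/2) du = (0) - (0) = 0.
Directly, an antiderivative of (-5) cos(pi*u/2) is -10*sin(pi*u/2)/pi; evaluating from 0 to 2: ∫_{0}^{2} (-5) cos(pi*u/2) du = (0) - (0) = 0.
Summing the pieces and multiplying by (1/2) gives a_1 = 0.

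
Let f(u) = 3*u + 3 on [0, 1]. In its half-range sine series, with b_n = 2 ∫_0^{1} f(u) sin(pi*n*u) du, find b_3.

6/pi

b_3 = 2 ∫_0^{1} (3*u + 3) sin(3*pi*u) du.
Integrating by parts (boundary term plus one more integral), an antiderivative of (3*u + 3) sin(3*pi*u) is -u*cos(3*pi*u)/pi + sin(3*pi*u)/(3*pi**2) - cos(3*pi*u)/pi; evaluating from 0 to 1: ∫_{0}^{1} (3*u + 3) sin(3*pi*u) du = (2/pi) - (-1/pi) = 3/pi.
Hence b_3 = 2·(3/pi) = 6/pi.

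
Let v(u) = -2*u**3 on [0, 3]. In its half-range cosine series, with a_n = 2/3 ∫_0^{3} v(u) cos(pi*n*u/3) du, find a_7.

a_7 = 2/3 ∫_0^{3} (-2*u**3) cos(7*pi*u/3) du.
Integrating by parts three times (tabular method), an antiderivative of (-2*u**3) cos(7*pi*u/3) is -6*u**3*sin(7*pi*u/3)/(7*pi) - 54*u**2*cos(7*pi*u/3)/(49*pi**2) + 324*u*sin(7*pi*u/3)/(343*pi**3) + 972*cos(7*pi*u/3)/(2401*pi**4); evaluating from 0 to 3: ∫_{0}^{3} (-2*u**3) cos(7*pi*u/3) du = (486*(-2 + 49*pi**2)/(2401*pi**4)) - (972/(2401*pi**4)) = 486*(-4 + 49*pi**2)/(2401*pi**4).
Hence a_7 = (2/3)·(486*(-4 + 49*pi**2)/(2401*pi**4)) = 324*(-4 + 49*pi**2)/(2401*pi**4).

324*(-4 + 49*pi**2)/(2401*pi**4)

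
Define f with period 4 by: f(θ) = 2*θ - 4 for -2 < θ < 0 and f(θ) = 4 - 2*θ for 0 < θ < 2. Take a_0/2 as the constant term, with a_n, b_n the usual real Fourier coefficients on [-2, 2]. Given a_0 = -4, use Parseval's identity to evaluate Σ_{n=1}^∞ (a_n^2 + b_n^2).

Parseval: a_0^2/2 + Σ_{n≥1} (a_n^2+b_n^2) = 1/2 ∫_{-2}^{2} f(θ)^2 dθ = 128/3.
Subtract a_0^2/2 = 8: Σ (a_n^2+b_n^2) = 104/3.

104/3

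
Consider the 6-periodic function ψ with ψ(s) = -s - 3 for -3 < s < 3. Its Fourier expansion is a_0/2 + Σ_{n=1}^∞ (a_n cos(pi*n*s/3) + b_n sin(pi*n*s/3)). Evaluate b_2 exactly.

3/pi

b_2 = 1/3 ∫_{-3}^{3} ψ(s) sin(2*pi*s/3) ds.
Integrating by parts (boundary term plus one more integral), an antiderivative of (-s - 3) sin(2*pi*s/3) is 3*s*cos(2*pi*s/3)/(2*pi) - 9*sin(2*pi*s/3)/(4*pi**2) + 9*cos(2*pi*s/3)/(2*pi); evaluating from -3 to 3: ∫_{-3}^{3} (-s - 3) sin(2*pi*s/3) ds = (9/pi) - (0) = 9/pi.
Hence b_2 = (1/3)·(9/pi) = 3/pi.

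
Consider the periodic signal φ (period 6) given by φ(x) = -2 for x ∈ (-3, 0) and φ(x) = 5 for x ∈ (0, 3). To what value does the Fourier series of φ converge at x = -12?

3/2

x = -12 differs from x = 0 by -2 full period(s), and the series is 6-periodic.
At x = 0 the one-sided limits are φ(0^-) = -2 and φ(0^+) = 5.
By Dirichlet's theorem the series converges to their average, [(-2) + (5)]/2 = 3/2.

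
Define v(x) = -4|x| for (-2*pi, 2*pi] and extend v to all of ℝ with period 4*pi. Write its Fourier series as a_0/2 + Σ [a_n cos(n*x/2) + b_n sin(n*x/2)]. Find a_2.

0

a_2 = (1/(2*pi)) ∫_{-2*pi}^{2*pi} v(x) cos(x) dx.
v is even and cos(x) is even, so the integrand is even and a_2 = 1/pi ∫_0^{2*pi} v(x) cos(x) dx.
Integrating by parts (boundary term plus one more integral), an antiderivative of (-4*x) cos(x) is -4*x*sin(x) - 4*cos(x); evaluating from 0 to 2*pi: ∫_{0}^{2*pi} (-4*x) cos(x) dx = (-4) - (-4) = 0.
Hence a_2 = (1/pi)·(0) = 0.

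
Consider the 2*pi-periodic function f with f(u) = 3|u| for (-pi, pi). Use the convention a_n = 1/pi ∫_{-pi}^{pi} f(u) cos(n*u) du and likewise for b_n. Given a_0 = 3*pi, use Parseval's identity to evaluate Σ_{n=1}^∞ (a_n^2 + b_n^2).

Parseval: a_0^2/2 + Σ_{n≥1} (a_n^2+b_n^2) = 1/pi ∫_{-pi}^{pi} f(u)^2 du = 6*pi**2.
Subtract a_0^2/2 = 9*pi**2/2: Σ (a_n^2+b_n^2) = 3*pi**2/2.

3*pi**2/2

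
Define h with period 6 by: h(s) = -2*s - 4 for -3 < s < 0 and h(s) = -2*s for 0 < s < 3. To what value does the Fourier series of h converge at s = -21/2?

-3

s = -21/2 differs from s = 3/2 by -2 full period(s), and the series is 6-periodic.
h is continuous at s = 3/2 with value -3, so the series converges to -3 there.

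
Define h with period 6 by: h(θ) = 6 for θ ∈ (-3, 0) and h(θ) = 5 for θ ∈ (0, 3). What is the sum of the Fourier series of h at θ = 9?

θ = 9 differs from θ = 3 by 1 full period(s), and the series is 6-periodic.
At θ = 3 the one-sided limits are h(3^-) = 5 and h(3^+) = 6.
By Dirichlet's theorem the series converges to their average, [(5) + (6)]/2 = 11/2.

11/2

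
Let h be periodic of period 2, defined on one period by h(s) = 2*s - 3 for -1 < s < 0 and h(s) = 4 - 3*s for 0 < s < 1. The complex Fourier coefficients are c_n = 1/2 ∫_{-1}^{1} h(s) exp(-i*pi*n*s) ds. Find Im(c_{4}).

Since h is real-valued, Im(c_{4}) = -1/2 ∫_{-1}^{1} h(s) sin(4*pi*s) ds = -b_{4}/2.
Split the integral at the breakpoints.
Integrating by parts (boundary term plus one more integral), an antiderivative of (2*s - 3) sin(4*pi*s) is -s*cos(4*pi*s)/(2*pi) + sin(4*pi*s)/(8*pi**2) + 3*cos(4*pi*s)/(4*pi); evaluating from -1 to 0: ∫_{-1}^{0} (2*s - 3) sin(4*pi*s) ds = (3/(4*pi)) - (5/(4*pi)) = -1/(2*pi).
Integrating by parts (boundary term plus one more integral), an antiderivative of (4 - 3*s) sin(4*pi*s) is 3*s*cos(4*pi*s)/(4*pi) - 3*sin(4*pi*s)/(16*pi**2) - cos(4*pi*s)/pi; evaluating from 0 to 1: ∫_{0}^{1} (4 - 3*s) sin(4*pi*s) ds = (-1/(4*pi)) - (-1/pi) = 3/(4*pi).
So ∫_{-1}^{1} h(s) sin(4*pi*s) ds = 1/(4*pi).
Hence Im(c_{4}) = (-1/2)·(1/(4*pi)) = -1/(8*pi).

-1/(8*pi)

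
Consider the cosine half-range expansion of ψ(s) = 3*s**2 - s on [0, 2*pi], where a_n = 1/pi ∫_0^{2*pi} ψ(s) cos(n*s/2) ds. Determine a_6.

a_6 = 1/pi ∫_0^{2*pi} (3*s**2 - s) cos(3*s) ds.
Integrating by parts twice (tabular method), an antiderivative of (3*s**2 - s) cos(3*s) is s**2*sin(3*s) - s*sin(3*s)/3 + 2*s*cos(3*s)/3 - 2*sin(3*s)/9 - cos(3*s)/9; evaluating from 0 to 2*pi: ∫_{0}^{2*pi} (3*s**2 - s) cos(3*s) ds = (-1/9 + 4*pi/3) - (-1/9) = 4*pi/3.
Hence a_6 = (1/pi)·(4*pi/3) = 4/3.

4/3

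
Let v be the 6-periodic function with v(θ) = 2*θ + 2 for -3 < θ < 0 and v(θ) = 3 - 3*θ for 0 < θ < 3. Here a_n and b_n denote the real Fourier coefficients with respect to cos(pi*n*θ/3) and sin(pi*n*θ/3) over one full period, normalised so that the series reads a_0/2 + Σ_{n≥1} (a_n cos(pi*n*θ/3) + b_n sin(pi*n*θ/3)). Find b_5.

-1/(5*pi)

b_5 = 1/3 ∫_{-3}^{3} v(θ) sin(5*pi*θ/3) dθ.
Split the integral at the breakpoints.
Integrating by parts (boundary term plus one more integral), an antiderivative of (2*θ + 2) sin(5*pi*θ/3) is -6*θ*cos(5*pi*θ/3)/(5*pi) + 18*sin(5*pi*θ/3)/(25*pi**2) - 6*cos(5*pi*θ/3)/(5*pi); evaluating from -3 to 0: ∫_{-3}^{0} (2*θ + 2) sin(5*pi*θ/3) dθ = (-6/(5*pi)) - (-12/(5*pi)) = 6/(5*pi).
Integrating by parts (boundary term plus one more integral), an antiderivative of (3 - 3*θ) sin(5*pi*θ/3) is 9*θ*cos(5*pi*θ/3)/(5*pi) - 27*sin(5*pi*θ/3)/(25*pi**2) - 9*cos(5*pi*θ/3)/(5*pi); evaluating from 0 to 3: ∫_{0}^{3} (3 - 3*θ) sin(5*pi*θ/3) dθ = (-18/(5*pi)) - (-9/(5*pi)) = -9/(5*pi).
Summing the pieces and multiplying by (1/3) gives b_5 = -1/(5*pi).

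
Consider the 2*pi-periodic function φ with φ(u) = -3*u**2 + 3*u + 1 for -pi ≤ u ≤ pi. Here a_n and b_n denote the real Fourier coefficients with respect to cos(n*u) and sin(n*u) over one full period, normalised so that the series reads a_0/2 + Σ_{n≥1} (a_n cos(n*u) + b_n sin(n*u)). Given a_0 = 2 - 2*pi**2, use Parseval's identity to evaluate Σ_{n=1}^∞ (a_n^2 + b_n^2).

pi**2*(6 + 8*pi**2/5)

Parseval: a_0^2/2 + Σ_{n≥1} (a_n^2+b_n^2) = 1/pi ∫_{-pi}^{pi} φ(u)^2 du = 2 + 2*pi**2 + 18*pi**4/5.
Subtract a_0^2/2 = 2*(1 - pi**2)**2: Σ (a_n^2+b_n^2) = pi**2*(6 + 8*pi**2/5).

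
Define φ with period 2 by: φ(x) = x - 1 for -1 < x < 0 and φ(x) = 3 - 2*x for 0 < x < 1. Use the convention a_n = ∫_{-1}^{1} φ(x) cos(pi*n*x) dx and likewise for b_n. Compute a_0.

a_0 = ∫_{-1}^{1} φ(x) dx = 1/2.

1/2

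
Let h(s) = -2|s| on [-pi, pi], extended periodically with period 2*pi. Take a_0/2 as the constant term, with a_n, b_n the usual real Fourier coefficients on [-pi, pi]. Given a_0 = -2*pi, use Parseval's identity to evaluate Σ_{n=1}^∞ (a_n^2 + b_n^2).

Parseval: a_0^2/2 + Σ_{n≥1} (a_n^2+b_n^2) = 1/pi ∫_{-pi}^{pi} h(s)^2 ds = 8*pi**2/3.
Subtract a_0^2/2 = 2*pi**2: Σ (a_n^2+b_n^2) = 2*pi**2/3.

2*pi**2/3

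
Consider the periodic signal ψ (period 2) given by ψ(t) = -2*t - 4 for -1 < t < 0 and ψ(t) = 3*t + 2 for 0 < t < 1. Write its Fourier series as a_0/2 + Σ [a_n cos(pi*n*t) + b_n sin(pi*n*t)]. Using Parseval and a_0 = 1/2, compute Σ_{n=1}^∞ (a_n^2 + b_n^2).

Parseval: a_0^2/2 + Σ_{n≥1} (a_n^2+b_n^2) = ∫_{-1}^{1} ψ(t)^2 dt = 67/3.
Subtract a_0^2/2 = 1/8: Σ (a_n^2+b_n^2) = 533/24.

533/24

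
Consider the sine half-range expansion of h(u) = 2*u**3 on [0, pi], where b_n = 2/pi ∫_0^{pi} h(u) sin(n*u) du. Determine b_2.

3 - 2*pi**2

b_2 = 2/pi ∫_0^{pi} (2*u**3) sin(2*u) du.
Integrating by parts three times (tabular method), an antiderivative of (2*u**3) sin(2*u) is -u**3*cos(2*u) + 3*u**2*sin(2*u)/2 + 3*u*cos(2*u)/2 - 3*sin(2*u)/4; evaluating from 0 to pi: ∫_{0}^{pi} (2*u**3) sin(2*u) du = (pi*(3/2 - pi**2)) - (0) = pi*(3/2 - pi**2).
Hence b_2 = (2/pi)·(pi*(3/2 - pi**2)) = 3 - 2*pi**2.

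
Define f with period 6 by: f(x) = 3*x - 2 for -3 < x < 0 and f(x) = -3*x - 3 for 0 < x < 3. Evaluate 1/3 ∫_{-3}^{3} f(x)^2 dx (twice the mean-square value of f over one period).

112

1/3 ∫_{-3}^{3} f(x)^2 dx = 1/3 · (336) = 112.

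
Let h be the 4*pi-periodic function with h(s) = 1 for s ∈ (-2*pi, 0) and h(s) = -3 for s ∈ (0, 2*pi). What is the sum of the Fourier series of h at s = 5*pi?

-3

s = 5*pi differs from s = pi by 1 full period(s), and the series is 4*pi-periodic.
h is continuous at s = pi with value -3, so the series converges to -3 there.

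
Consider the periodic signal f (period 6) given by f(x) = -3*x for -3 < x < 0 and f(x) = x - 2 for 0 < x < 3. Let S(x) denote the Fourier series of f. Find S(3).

At x = 3 the one-sided limits are f(3^-) = 1 and f(3^+) = 9.
By Dirichlet's theorem the series converges to their average, [(1) + (9)]/2 = 5.

5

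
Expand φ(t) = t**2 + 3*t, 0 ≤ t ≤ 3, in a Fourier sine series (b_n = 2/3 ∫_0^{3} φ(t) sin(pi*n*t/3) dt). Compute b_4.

b_4 = 2/3 ∫_0^{3} (t**2 + 3*t) sin(4*pi*t/3) dt.
Integrating by parts twice (tabular method), an antiderivative of (t**2 + 3*t) sin(4*pi*t/3) is -3*t**2*cos(4*pi*t/3)/(4*pi) + 9*t*sin(4*pi*t/3)/(8*pi**2) - 9*t*cos(4*pi*t/3)/(4*pi) + 27*sin(4*pi*t/3)/(16*pi**2) + 27*cos(4*pi*t/3)/(32*pi**3); evaluating from 0 to 3: ∫_{0}^{3} (t**2 + 3*t) sin(4*pi*t/3) dt = (27*(1 - 16*pi**2)/(32*pi**3)) - (27/(32*pi**3)) = -27/(2*pi).
Hence b_4 = (2/3)·(-27/(2*pi)) = -9/pi.

-9/pi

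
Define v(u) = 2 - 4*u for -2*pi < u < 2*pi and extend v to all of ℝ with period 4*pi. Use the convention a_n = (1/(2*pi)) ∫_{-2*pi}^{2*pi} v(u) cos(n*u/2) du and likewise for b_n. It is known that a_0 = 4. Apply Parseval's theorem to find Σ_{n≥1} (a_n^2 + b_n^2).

Parseval: a_0^2/2 + Σ_{n≥1} (a_n^2+b_n^2) = (1/(2*pi)) ∫_{-2*pi}^{2*pi} v(u)^2 du = 8 + 128*pi**2/3.
Subtract a_0^2/2 = 8: Σ (a_n^2+b_n^2) = 128*pi**2/3.

128*pi**2/3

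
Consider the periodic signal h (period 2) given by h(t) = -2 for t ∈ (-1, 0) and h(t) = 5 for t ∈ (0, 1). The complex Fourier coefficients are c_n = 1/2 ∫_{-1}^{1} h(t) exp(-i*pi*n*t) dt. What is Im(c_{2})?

Since h is real-valued, Im(c_{2}) = -1/2 ∫_{-1}^{1} h(t) sin(2*pi*t) dt = -b_{2}/2.
Split the integral at the breakpoints.
Directly, an antiderivative of (-2) sin(2*pi*t) is cos(2*pi*t)/pi; evaluating from -1 to 0: ∫_{-1}^{0} (-2) sin(2*pi*t) dt = (1/pi) - (1/pi) = 0.
Directly, an antiderivative of (5) sin(2*pi*t) is -5*cos(2*pi*t)/(2*pi); evaluating from 0 to 1: ∫_{0}^{1} (5) sin(2*pi*t) dt = (-5/(2*pi)) - (-5/(2*pi)) = 0.
So ∫_{-1}^{1} h(t) sin(2*pi*t) dt = 0.
Hence Im(c_{2}) = (-1/2)·(0) = 0.

0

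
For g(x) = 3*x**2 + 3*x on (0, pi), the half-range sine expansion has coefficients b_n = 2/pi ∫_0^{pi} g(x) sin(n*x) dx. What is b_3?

-8/(9*pi) + 2 + 2*pi

b_3 = 2/pi ∫_0^{pi} (3*x**2 + 3*x) sin(3*x) dx.
Integrating by parts twice (tabular method), an antiderivative of (3*x**2 + 3*x) sin(3*x) is -x**2*cos(3*x) + 2*x*sin(3*x)/3 - x*cos(3*x) + sin(3*x)/3 + 2*cos(3*x)/9; evaluating from 0 to pi: ∫_{0}^{pi} (3*x**2 + 3*x) sin(3*x) dx = (-2/9 + pi + pi**2) - (2/9) = -4/9 + pi + pi**2.
Hence b_3 = (2/pi)·(-4/9 + pi + pi**2) = -8/(9*pi) + 2 + 2*pi.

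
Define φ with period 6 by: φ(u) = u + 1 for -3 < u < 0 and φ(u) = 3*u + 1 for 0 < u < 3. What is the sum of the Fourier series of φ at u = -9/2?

11/2

u = -9/2 differs from u = 3/2 by -1 full period(s), and the series is 6-periodic.
φ is continuous at u = 3/2 with value 11/2, so the series converges to 11/2 there.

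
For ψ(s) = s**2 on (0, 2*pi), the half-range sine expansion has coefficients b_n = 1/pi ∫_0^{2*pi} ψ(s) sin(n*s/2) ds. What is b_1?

-32/pi + 8*pi

b_1 = 1/pi ∫_0^{2*pi} (s**2) sin(s/2) ds.
Integrating by parts twice (tabular method), an antiderivative of (s**2) sin(s/2) is -2*s**2*cos(s/2) + 8*s*sin(s/2) + 16*cos(s/2); evaluating from 0 to 2*pi: ∫_{0}^{2*pi} (s**2) sin(s/2) ds = (-16 + 8*pi**2) - (16) = -32 + 8*pi**2.
Hence b_1 = (1/pi)·(-32 + 8*pi**2) = -32/pi + 8*pi.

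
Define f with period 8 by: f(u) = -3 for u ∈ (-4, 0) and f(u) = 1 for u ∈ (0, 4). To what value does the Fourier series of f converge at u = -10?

u = -10 differs from u = -2 by -1 full period(s), and the series is 8-periodic.
f is continuous at u = -2 with value -3, so the series converges to -3 there.

-3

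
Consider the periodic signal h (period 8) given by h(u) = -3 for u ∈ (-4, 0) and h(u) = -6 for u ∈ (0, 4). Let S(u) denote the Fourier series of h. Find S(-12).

-9/2

u = -12 differs from u = 4 by -2 full period(s), and the series is 8-periodic.
At u = 4 the one-sided limits are h(4^-) = -6 and h(4^+) = -3.
By Dirichlet's theorem the series converges to their average, [(-6) + (-3)]/2 = -9/2.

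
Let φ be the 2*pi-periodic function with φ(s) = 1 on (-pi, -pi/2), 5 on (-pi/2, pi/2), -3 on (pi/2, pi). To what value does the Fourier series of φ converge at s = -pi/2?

At s = -pi/2 the one-sided limits are φ(-pi/2^-) = 1 and φ(-pi/2^+) = 5.
By Dirichlet's theorem the series converges to their average, [(1) + (5)]/2 = 3.

3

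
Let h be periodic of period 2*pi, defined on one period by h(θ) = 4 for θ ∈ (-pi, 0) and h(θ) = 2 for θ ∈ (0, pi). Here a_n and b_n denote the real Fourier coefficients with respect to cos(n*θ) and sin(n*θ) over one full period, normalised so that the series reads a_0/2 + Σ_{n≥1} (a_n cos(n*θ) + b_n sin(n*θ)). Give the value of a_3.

a_3 = 1/pi ∫_{-pi}^{pi} h(θ) cos(3*θ) dθ.
Split the integral at the breakpoints.
Directly, an antiderivative of (4) cos(3*θ) is 4*sin(3*θ)/3; evaluating from -pi to 0: ∫_{-pi}^{0} (4) cos(3*θ) dθ = (0) - (0) = 0.
Directly, an antiderivative of (2) cos(3*θ) is 2*sin(3*θ)/3; evaluating from 0 to pi: ∫_{0}^{pi} (2) cos(3*θ) dθ = (0) - (0) = 0.
Summing the pieces and multiplying by (1/pi) gives a_3 = 0.

0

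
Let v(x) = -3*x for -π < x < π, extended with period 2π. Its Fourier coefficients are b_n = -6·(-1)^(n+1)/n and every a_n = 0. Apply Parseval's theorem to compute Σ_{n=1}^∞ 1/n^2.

pi**2/6

Parseval: Σ b_n^2 = (1/π) ∫_{-π}^{π} v(x)^2 dx = 6*pi**2.
Σ b_n^2 = Σ 36/n^2, so Σ 1/n^2 = (6*pi**2)/36 = pi**2/6.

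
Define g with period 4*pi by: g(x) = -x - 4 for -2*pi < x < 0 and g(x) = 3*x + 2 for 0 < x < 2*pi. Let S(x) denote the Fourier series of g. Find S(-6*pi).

x = -6*pi differs from x = 2*pi by -2 full period(s), and the series is 4*pi-periodic.
At x = 2*pi the one-sided limits are g(2*pi^-) = 2 + 6*pi and g(2*pi^+) = -4 + 2*pi.
By Dirichlet's theorem the series converges to their average, [(2 + 6*pi) + (-4 + 2*pi)]/2 = -1 + 4*pi.

-1 + 4*pi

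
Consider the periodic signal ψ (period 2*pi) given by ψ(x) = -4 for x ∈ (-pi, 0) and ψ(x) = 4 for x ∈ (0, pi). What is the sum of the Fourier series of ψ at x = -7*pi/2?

4

x = -7*pi/2 differs from x = pi/2 by -2 full period(s), and the series is 2*pi-periodic.
ψ is continuous at x = pi/2 with value 4, so the series converges to 4 there.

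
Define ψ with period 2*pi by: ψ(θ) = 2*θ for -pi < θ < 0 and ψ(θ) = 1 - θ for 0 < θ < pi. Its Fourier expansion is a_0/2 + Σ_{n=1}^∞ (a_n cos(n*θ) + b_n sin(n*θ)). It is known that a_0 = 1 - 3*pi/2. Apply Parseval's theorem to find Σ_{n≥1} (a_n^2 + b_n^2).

1/2 + pi/2 + 13*pi**2/24

Parseval: a_0^2/2 + Σ_{n≥1} (a_n^2+b_n^2) = 1/pi ∫_{-pi}^{pi} ψ(θ)^2 dθ = -pi + 1 + 5*pi**2/3.
Subtract a_0^2/2 = (2 - 3*pi)**2/8: Σ (a_n^2+b_n^2) = 1/2 + pi/2 + 13*pi**2/24.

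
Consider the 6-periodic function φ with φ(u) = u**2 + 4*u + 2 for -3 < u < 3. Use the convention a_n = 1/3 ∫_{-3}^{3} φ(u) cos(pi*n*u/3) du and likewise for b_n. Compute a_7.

-36/(49*pi**2)

a_7 = 1/3 ∫_{-3}^{3} φ(u) cos(7*pi*u/3) du.
Integrating by parts twice (tabular method), an antiderivative of (u**2 + 4*u + 2) cos(7*pi*u/3) is 3*u**2*sin(7*pi*u/3)/(7*pi) + 12*u*sin(7*pi*u/3)/(7*pi) + 18*u*cos(7*pi*u/3)/(49*pi**2) - 54*sin(7*pi*u/3)/(343*pi**3) + 6*sin(7*pi*u/3)/(7*pi) + 36*cos(7*pi*u/3)/(49*pi**2); evaluating from -3 to 3: ∫_{-3}^{3} (u**2 + 4*u + 2) cos(7*pi*u/3) du = (-90/(49*pi**2)) - (18/(49*pi**2)) = -108/(49*pi**2).
Hence a_7 = (1/3)·(-108/(49*pi**2)) = -36/(49*pi**2).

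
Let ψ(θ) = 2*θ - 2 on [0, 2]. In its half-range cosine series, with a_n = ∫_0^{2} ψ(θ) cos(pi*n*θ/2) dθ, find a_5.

-16/(25*pi**2)

a_5 = ∫_0^{2} (2*θ - 2) cos(5*pi*θ/2) dθ.
Integrating by parts (boundary term plus one more integral), an antiderivative of (2*θ - 2) cos(5*pi*θ/2) is 4*θ*sin(5*pi*θ/2)/(5*pi) - 4*sin(5*pi*θ/2)/(5*pi) + 8*cos(5*pi*θ/2)/(25*pi**2); evaluating from 0 to 2: ∫_{0}^{2} (2*θ - 2) cos(5*pi*θ/2) dθ = (-8/(25*pi**2)) - (8/(25*pi**2)) = -16/(25*pi**2).
Hence a_5 = -16/(25*pi**2).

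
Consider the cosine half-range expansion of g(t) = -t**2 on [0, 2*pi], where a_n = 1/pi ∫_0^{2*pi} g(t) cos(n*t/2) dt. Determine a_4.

-1

a_4 = 1/pi ∫_0^{2*pi} (-t**2) cos(2*t) dt.
Integrating by parts twice (tabular method), an antiderivative of (-t**2) cos(2*t) is -t**2*sin(2*t)/2 - t*cos(2*t)/2 + sin(2*t)/4; evaluating from 0 to 2*pi: ∫_{0}^{2*pi} (-t**2) cos(2*t) dt = (-pi) - (0) = -pi.
Hence a_4 = (1/pi)·(-pi) = -1.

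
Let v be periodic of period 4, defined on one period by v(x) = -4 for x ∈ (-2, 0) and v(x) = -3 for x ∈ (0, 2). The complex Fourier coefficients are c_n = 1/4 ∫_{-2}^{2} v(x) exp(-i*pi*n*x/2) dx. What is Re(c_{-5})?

Since v is real-valued, Re(c_{-5}) = 1/4 ∫_{-2}^{2} v(x) cos(-5*pi*x/2) dx = a_{5}/2.
Split the integral at the breakpoints.
Directly, an antiderivative of (-4) cos(-5*pi*x/2) is -8*sin(5*pi*x/2)/(5*pi); evaluating from -2 to 0: ∫_{-2}^{0} (-4) cos(-5*pi*x/2) dx = (0) - (0) = 0.
Directly, an antiderivative of (-3) cos(-5*pi*x/2) is -6*sin(5*pi*x/2)/(5*pi); evaluating from 0 to 2: ∫_{0}^{2} (-3) cos(-5*pi*x/2) dx = (0) - (0) = 0.
So ∫_{-2}^{2} v(x) cos(-5*pi*x/2) dx = 0.
Hence Re(c_{-5}) = (1/4)·(0) = 0.

0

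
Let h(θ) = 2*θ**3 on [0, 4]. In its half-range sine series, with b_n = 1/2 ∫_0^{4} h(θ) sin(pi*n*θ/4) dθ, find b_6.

b_6 = 1/2 ∫_0^{4} (2*θ**3) sin(3*pi*θ/2) dθ.
Integrating by parts three times (tabular method), an antiderivative of (2*θ**3) sin(3*pi*θ/2) is -4*θ**3*cos(3*pi*θ/2)/(3*pi) + 8*θ**2*sin(3*pi*θ/2)/(3*pi**2) + 32*θ*cos(3*pi*θ/2)/(9*pi**3) - 64*sin(3*pi*θ/2)/(27*pi**4); evaluating from 0 to 4: ∫_{0}^{4} (2*θ**3) sin(3*pi*θ/2) dθ = (128*(1 - 6*pi**2)/(9*pi**3)) - (0) = 128*(1 - 6*pi**2)/(9*pi**3).
Hence b_6 = (1/2)·(128*(1 - 6*pi**2)/(9*pi**3)) = 64*(1 - 6*pi**2)/(9*pi**3).

64*(1 - 6*pi**2)/(9*pi**3)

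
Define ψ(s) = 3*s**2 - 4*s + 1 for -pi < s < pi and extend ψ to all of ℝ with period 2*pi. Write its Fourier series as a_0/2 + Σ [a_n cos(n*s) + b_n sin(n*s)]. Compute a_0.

2 + 2*pi**2

a_0 = 1/pi ∫_{-pi}^{pi} ψ(s) ds = 1/pi · (2*pi*(1 + pi**2)) = 2 + 2*pi**2.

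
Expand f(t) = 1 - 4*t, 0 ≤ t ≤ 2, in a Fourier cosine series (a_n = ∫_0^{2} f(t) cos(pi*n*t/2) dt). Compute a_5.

32/(25*pi**2)

a_5 = ∫_0^{2} (1 - 4*t) cos(5*pi*t/2) dt.
Integrating by parts (boundary term plus one more integral), an antiderivative of (1 - 4*t) cos(5*pi*t/2) is -8*t*sin(5*pi*t/2)/(5*pi) + 2*sin(5*pi*t/2)/(5*pi) - 16*cos(5*pi*t/2)/(25*pi**2); evaluating from 0 to 2: ∫_{0}^{2} (1 - 4*t) cos(5*pi*t/2) dt = (16/(25*pi**2)) - (-16/(25*pi**2)) = 32/(25*pi**2).
Hence a_5 = 32/(25*pi**2).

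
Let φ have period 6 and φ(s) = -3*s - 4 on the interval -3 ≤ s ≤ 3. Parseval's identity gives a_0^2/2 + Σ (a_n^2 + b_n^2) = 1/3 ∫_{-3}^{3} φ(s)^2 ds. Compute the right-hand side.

86

1/3 ∫_{-3}^{3} φ(s)^2 ds = 1/3 · (258) = 86.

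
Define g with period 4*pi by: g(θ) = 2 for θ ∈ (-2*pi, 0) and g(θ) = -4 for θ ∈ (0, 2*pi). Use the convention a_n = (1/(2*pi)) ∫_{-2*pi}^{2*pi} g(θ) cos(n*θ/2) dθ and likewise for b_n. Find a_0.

a_0 = (1/(2*pi)) ∫_{-2*pi}^{2*pi} g(θ) dθ = (1/(2*pi)) · (-4*pi) = -2.

-2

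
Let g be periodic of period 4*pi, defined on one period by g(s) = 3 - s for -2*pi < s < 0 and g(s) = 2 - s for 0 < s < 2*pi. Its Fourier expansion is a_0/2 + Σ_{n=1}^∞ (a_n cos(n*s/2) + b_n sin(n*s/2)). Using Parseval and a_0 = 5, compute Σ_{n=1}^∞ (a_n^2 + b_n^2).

Parseval: a_0^2/2 + Σ_{n≥1} (a_n^2+b_n^2) = (1/(2*pi)) ∫_{-2*pi}^{2*pi} g(s)^2 ds = 2*pi + 13 + 8*pi**2/3.
Subtract a_0^2/2 = 25/2: Σ (a_n^2+b_n^2) = 1/2 + 2*pi + 8*pi**2/3.

1/2 + 2*pi + 8*pi**2/3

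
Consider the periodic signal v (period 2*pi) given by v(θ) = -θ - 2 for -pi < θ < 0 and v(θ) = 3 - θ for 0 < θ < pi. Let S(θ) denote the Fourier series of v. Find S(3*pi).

θ = 3*pi differs from θ = -pi by 2 full period(s), and the series is 2*pi-periodic.
At θ = -pi the one-sided limits are v(-pi^-) = 3 - pi and v(-pi^+) = -2 + pi.
By Dirichlet's theorem the series converges to their average, [(3 - pi) + (-2 + pi)]/2 = 1/2.

1/2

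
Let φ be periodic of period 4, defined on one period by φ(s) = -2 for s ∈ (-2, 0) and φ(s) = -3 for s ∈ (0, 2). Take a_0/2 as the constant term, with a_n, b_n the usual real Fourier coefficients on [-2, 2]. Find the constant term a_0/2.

a_0 = 1/2 ∫_{-2}^{2} φ(s) ds = 1/2 · (-10) = -5.
So the constant term a_0/2 = -5/2.

-5/2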